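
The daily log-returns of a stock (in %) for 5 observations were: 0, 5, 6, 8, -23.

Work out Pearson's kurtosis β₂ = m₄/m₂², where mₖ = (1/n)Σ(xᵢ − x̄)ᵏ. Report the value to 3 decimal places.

2.977

x̄ = -0.8000
Σ(xᵢ − x̄)² = 650.8000 ⇒ m₂ = 130.16000
Σ(xᵢ − x̄)⁴ = 252158.4160 ⇒ m₄ = 50431.68320
m₂² = 16941.62560
β₂ = m₄/m₂² = 50431.68320 / 16941.62560 ≈ 2.977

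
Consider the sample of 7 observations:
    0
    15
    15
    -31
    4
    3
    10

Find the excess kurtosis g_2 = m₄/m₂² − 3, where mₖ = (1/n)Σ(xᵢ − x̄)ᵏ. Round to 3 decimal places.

x̄ = 2.2857
Σ(xᵢ − x̄)² = 1499.4286 ⇒ m₂ = 214.20408
Σ(xᵢ − x̄)⁴ = 1283369.4111 ⇒ m₄ = 183338.48730
m₂² = 45883.38859
g_2 = m₄/m₂² − 3 = 3.99575 − 3 ≈ 0.996

0.996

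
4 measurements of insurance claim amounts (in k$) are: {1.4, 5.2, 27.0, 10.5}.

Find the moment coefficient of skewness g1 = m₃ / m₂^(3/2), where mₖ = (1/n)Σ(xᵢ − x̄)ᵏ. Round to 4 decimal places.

0.8001

x̄ = (1.4 + 5.2 + 27.0 + 10.5) / 4 = 11.0250
deviations (xᵢ − x̄): -9.6250, -5.8250, 15.9750, -0.5250
Σ(xᵢ − x̄)² = 382.0475 ⇒ m₂ = 382.0475/4 = 95.51188
Σ(xᵢ − x̄)³ = 2987.3734 ⇒ m₃ = 2987.3734/4 = 746.84334
m₂^(3/2) = 95.51188^(1.5) = 933.43925
g1 = m₃ / m₂^(3/2) = 746.84334 / 933.43925 ≈ 0.8001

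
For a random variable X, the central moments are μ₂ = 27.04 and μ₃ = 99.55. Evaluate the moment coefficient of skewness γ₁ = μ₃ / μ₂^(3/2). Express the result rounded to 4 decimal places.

0.7080

σ = √μ₂ = √27.04 = 5.20000
σ³ = μ₂^(3/2) = 140.60800
γ₁ = μ₃/σ³ = 99.55 / 140.60800 ≈ 0.7080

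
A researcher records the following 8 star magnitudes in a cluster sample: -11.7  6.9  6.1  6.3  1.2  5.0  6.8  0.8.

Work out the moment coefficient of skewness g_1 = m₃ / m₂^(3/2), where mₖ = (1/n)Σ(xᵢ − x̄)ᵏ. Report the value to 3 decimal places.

-1.673

x̄ = (-11.7 + 6.9 + 6.1 + 6.3 + 1.2 + 5.0 + 6.8 + 0.8) / 8 = 2.6750
deviations (xᵢ − x̄): -14.3750, 4.2250, 3.4250, 3.6250, -1.4750, 2.3250, 4.1250, -1.8750
Σ(xᵢ − x̄)² = 277.4750 ⇒ m₂ = 277.4750/8 = 34.68438
Σ(xᵢ − x̄)³ = -2734.2712 ⇒ m₃ = -2734.2712/8 = -341.78391
m₂^(3/2) = 34.68438^(1.5) = 204.26822
g_1 = m₃ / m₂^(3/2) = -341.78391 / 204.26822 ≈ -1.673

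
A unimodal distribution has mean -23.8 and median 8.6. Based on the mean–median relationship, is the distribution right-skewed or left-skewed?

mean − median = -23.8 − 8.6 = -32.4
mean < median ⇒ the longer tail is on the left ⇒ left-skewed (negatively skewed).

left-skewed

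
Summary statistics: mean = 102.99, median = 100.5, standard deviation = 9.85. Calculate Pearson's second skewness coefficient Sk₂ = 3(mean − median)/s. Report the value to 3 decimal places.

0.758

Sk₂ = 3(102.99 − 100.5) / 9.85 = 3 × 2.4900 / 9.85
    = 7.4700 / 9.85 ≈ 0.758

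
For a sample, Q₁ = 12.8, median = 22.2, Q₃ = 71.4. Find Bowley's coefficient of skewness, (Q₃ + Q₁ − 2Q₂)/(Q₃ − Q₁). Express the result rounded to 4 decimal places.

0.6792

numerator: Q₃ + Q₁ − 2Q₂ = 71.4 + 12.8 − 2×22.2 = 39.8000
denominator: Q₃ − Q₁ = 71.4 − 12.8 = 58.6000
Bowley skewness = 39.8000 / 58.6000 ≈ 0.6792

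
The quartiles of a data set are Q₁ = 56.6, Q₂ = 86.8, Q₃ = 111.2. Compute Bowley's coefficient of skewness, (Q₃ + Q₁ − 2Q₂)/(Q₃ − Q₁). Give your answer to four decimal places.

-0.1062

numerator: Q₃ + Q₁ − 2Q₂ = 111.2 + 56.6 − 2×86.8 = -5.8000
denominator: Q₃ − Q₁ = 111.2 − 56.6 = 54.6000
Bowley skewness = -5.8000 / 54.6000 ≈ -0.1062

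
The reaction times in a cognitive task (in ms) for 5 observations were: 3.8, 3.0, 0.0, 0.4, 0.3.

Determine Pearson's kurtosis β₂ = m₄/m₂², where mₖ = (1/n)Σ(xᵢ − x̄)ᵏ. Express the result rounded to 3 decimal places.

1.346

x̄ = 1.5000
Σ(xᵢ − x̄)² = 12.4400 ⇒ m₂ = 2.48800
Σ(xᵢ − x̄)⁴ = 41.6468 ⇒ m₄ = 8.32936
m₂² = 6.19014
β₂ = m₄/m₂² = 8.32936 / 6.19014 ≈ 1.346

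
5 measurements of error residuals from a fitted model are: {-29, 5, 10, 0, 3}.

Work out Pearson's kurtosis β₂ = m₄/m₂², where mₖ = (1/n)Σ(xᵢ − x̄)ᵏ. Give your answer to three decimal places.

x̄ = -2.2000
Σ(xᵢ − x̄)² = 950.8000 ⇒ m₂ = 190.16000
Σ(xᵢ − x̄)⁴ = 541464.0160 ⇒ m₄ = 108292.80320
m₂² = 36160.82560
β₂ = m₄/m₂² = 108292.80320 / 36160.82560 ≈ 2.995

2.995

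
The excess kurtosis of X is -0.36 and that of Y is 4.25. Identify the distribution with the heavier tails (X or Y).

Y

Higher excess kurtosis ⇒ heavier tails relative to the normal distribution.
-0.36 vs 4.25: the larger is 4.25, so Y has heavier tails. (Y is leptokurtic — heavier-than-normal tails; the other is platykurtic.)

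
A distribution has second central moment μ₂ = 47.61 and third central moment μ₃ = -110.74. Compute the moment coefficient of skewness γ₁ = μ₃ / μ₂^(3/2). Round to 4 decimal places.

σ = √μ₂ = √47.61 = 6.90000
σ³ = μ₂^(3/2) = 328.50900
γ₁ = μ₃/σ³ = -110.74 / 328.50900 ≈ -0.3371

-0.3371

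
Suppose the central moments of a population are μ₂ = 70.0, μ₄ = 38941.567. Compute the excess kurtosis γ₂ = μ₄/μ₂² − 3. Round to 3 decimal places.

μ₂² = 70.0² = 4900.00000
μ₄/μ₂² = 38941.567 / 4900.00000 = 7.94726
γ₂ = 7.94726 − 3 ≈ 4.947

4.947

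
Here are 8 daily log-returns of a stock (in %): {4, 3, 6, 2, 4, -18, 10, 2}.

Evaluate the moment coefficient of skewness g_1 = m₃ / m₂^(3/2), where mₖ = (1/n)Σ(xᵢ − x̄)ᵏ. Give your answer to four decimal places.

-1.8000

x̄ = (4 + 3 + 6 + 2 + 4 - 18 + 10 + 2) / 8 = 1.6250
deviations (xᵢ − x̄): 2.3750, 1.3750, 4.3750, 0.3750, 2.3750, -19.6250, 8.3750, 0.3750
Σ(xᵢ − x̄)² = 487.8750 ⇒ m₂ = 487.8750/8 = 60.98438
Σ(xᵢ − x̄)³ = -6857.7188 ⇒ m₃ = -6857.7188/8 = -857.21484
m₂^(3/2) = 60.98438^(1.5) = 476.24219
g_1 = m₃ / m₂^(3/2) = -857.21484 / 476.24219 ≈ -1.8000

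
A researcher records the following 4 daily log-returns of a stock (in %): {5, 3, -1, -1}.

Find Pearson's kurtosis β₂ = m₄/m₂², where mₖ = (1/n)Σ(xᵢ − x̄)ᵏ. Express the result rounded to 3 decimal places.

1.280

x̄ = 1.5000
Σ(xᵢ − x̄)² = 27.0000 ⇒ m₂ = 6.75000
Σ(xᵢ − x̄)⁴ = 233.2500 ⇒ m₄ = 58.31250
m₂² = 45.56250
β₂ = m₄/m₂² = 58.31250 / 45.56250 ≈ 1.280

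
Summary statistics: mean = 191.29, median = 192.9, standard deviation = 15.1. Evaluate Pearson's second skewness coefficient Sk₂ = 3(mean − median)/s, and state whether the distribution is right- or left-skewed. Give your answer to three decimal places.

-0.320, left-skewed

Sk₂ = 3(191.29 − 192.9) / 15.1 = 3 × -1.6100 / 15.1
    = -4.8300 / 15.1 ≈ -0.320
Sk₂ < 0 ⇒ mean < median ⇒ left-skewed (negative skew).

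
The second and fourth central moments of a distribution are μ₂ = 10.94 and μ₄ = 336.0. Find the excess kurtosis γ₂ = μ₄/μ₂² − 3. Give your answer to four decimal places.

-0.1926

μ₂² = 10.94² = 119.68360
μ₄/μ₂² = 336.0 / 119.68360 = 2.80740
γ₂ = 2.80740 − 3 ≈ -0.1926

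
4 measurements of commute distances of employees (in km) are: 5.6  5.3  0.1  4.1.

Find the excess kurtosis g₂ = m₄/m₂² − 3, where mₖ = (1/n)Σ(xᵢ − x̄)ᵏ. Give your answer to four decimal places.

x̄ = 3.7750
Σ(xᵢ − x̄)² = 19.2675 ⇒ m₂ = 4.81687
Σ(xᵢ − x̄)⁴ = 198.9147 ⇒ m₄ = 49.72866
m₂² = 23.20228
g₂ = m₄/m₂² − 3 = 2.14327 − 3 ≈ -0.8567

-0.8567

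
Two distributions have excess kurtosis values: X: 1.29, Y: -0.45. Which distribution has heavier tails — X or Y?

Higher excess kurtosis ⇒ heavier tails relative to the normal distribution.
1.29 vs -0.45: the larger is 1.29, so X has heavier tails. (X is leptokurtic — heavier-than-normal tails; the other is platykurtic.)

X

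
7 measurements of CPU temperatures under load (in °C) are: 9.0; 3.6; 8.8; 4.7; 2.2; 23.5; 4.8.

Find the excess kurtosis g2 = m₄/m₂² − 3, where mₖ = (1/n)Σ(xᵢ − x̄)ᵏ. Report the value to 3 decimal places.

1.088

x̄ = 8.0857
Σ(xᵢ − x̄)² = 315.9686 ⇒ m₂ = 45.13837
Σ(xᵢ − x̄)⁴ = 58307.6925 ⇒ m₄ = 8329.67036
m₂² = 2037.47221
g2 = m₄/m₂² − 3 = 4.08824 − 3 ≈ 1.088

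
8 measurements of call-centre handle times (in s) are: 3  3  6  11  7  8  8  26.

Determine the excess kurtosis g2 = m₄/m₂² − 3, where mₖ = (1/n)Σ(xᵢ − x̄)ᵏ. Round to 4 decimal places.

x̄ = 9.0000
Σ(xᵢ − x̄)² = 380.0000 ⇒ m₂ = 47.50000
Σ(xᵢ − x̄)⁴ = 86228.0000 ⇒ m₄ = 10778.50000
m₂² = 2256.25000
g2 = m₄/m₂² − 3 = 4.77717 − 3 ≈ 1.7772

1.7772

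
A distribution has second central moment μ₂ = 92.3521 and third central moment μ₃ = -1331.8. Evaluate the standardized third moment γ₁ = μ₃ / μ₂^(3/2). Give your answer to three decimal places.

σ = √μ₂ = √92.3521 = 9.61000
σ³ = μ₂^(3/2) = 887.50368
γ₁ = μ₃/σ³ = -1331.8 / 887.50368 ≈ -1.501

-1.501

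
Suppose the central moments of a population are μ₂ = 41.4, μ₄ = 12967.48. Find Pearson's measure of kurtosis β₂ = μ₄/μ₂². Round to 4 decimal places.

7.5658

μ₂² = 41.4² = 1713.96000
μ₄/μ₂² = 12967.48 / 1713.96000 = 7.56580
β₂ ≈ 7.5658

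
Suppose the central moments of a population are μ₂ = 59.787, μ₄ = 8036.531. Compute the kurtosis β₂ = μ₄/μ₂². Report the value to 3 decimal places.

μ₂² = 59.787² = 3574.48537
μ₄/μ₂² = 8036.531 / 3574.48537 = 2.24830
β₂ ≈ 2.248

2.248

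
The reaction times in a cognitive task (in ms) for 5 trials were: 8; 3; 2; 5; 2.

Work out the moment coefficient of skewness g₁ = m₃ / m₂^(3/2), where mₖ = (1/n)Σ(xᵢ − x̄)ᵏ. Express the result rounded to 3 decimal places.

0.810

x̄ = (8 + 3 + 2 + 5 + 2) / 5 = 4.0000
deviations (xᵢ − x̄): 4.0000, -1.0000, -2.0000, 1.0000, -2.0000
Σ(xᵢ − x̄)² = 26.0000 ⇒ m₂ = 26.0000/5 = 5.20000
Σ(xᵢ − x̄)³ = 48.0000 ⇒ m₃ = 48.0000/5 = 9.60000
m₂^(3/2) = 5.20000^(1.5) = 11.85782
g₁ = m₃ / m₂^(3/2) = 9.60000 / 11.85782 ≈ 0.810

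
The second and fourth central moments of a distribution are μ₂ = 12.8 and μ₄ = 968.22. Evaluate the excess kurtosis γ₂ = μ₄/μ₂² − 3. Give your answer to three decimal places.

μ₂² = 12.8² = 163.84000
μ₄/μ₂² = 968.22 / 163.84000 = 5.90955
γ₂ = 5.90955 − 3 ≈ 2.910

2.910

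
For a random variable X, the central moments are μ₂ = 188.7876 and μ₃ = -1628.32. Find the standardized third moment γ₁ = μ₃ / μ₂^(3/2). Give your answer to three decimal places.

-0.628

σ = √μ₂ = √188.7876 = 13.74000
σ³ = μ₂^(3/2) = 2593.94162
γ₁ = μ₃/σ³ = -1628.32 / 2593.94162 ≈ -0.628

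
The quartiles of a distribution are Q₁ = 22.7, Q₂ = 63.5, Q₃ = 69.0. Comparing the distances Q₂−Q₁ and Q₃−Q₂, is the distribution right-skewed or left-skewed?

Q₂ − Q₁ = 40.8;  Q₃ − Q₂ = 5.5
Q₂ − Q₁ > Q₃ − Q₂ ⇒ the lower half is more spread out ⇒ left-skewed.

left-skewed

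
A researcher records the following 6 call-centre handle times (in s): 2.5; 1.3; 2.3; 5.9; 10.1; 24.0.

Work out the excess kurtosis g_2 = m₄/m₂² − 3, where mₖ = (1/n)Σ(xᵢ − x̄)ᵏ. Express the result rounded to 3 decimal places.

x̄ = 7.6833
Σ(xᵢ − x̄)² = 371.8483 ⇒ m₂ = 61.97472
Σ(xᵢ − x̄)⁴ = 74146.5614 ⇒ m₄ = 12357.76023
m₂² = 3840.86619
g_2 = m₄/m₂² − 3 = 3.21744 − 3 ≈ 0.217

0.217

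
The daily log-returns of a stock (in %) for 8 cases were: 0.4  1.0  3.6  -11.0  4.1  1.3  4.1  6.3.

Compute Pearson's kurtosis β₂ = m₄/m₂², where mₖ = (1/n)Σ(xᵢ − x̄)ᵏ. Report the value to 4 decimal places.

4.7221

x̄ = 1.2250
Σ(xᵢ − x̄)² = 198.1150 ⇒ m₂ = 24.76438
Σ(xᵢ − x̄)⁴ = 23167.7651 ⇒ m₄ = 2895.97064
m₂² = 613.27427
β₂ = m₄/m₂² = 2895.97064 / 613.27427 ≈ 4.7221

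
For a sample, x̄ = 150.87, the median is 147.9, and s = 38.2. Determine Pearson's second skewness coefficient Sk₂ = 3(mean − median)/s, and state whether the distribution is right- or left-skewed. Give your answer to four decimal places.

0.2332, right-skewed

Sk₂ = 3(150.87 − 147.9) / 38.2 = 3 × 2.9700 / 38.2
    = 8.9100 / 38.2 ≈ 0.2332
Sk₂ > 0 ⇒ mean > median ⇒ right-skewed (positive skew).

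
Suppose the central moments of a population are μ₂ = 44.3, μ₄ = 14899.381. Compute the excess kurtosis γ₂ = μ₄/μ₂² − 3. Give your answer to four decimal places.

4.5921

μ₂² = 44.3² = 1962.49000
μ₄/μ₂² = 14899.381 / 1962.49000 = 7.59208
γ₂ = 7.59208 − 3 ≈ 4.5921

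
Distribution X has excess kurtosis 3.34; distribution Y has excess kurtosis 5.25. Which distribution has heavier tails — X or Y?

Higher excess kurtosis ⇒ heavier tails relative to the normal distribution.
3.34 vs 5.25: the larger is 5.25, so Y has heavier tails.

Y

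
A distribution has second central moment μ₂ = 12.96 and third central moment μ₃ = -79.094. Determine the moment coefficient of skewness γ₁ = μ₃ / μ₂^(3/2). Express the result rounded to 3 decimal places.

-1.695

σ = √μ₂ = √12.96 = 3.60000
σ³ = μ₂^(3/2) = 46.65600
γ₁ = μ₃/σ³ = -79.094 / 46.65600 ≈ -1.695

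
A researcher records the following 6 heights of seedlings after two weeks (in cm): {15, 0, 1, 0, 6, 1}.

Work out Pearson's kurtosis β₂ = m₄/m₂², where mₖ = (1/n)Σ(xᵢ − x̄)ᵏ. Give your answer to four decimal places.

3.1665

x̄ = 3.8333
Σ(xᵢ − x̄)² = 174.8333 ⇒ m₂ = 29.13889
Σ(xᵢ − x̄)⁴ = 16131.4861 ⇒ m₄ = 2688.58102
m₂² = 849.07485
β₂ = m₄/m₂² = 2688.58102 / 849.07485 ≈ 3.1665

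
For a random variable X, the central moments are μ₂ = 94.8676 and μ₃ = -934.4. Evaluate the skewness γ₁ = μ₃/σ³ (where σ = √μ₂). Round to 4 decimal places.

σ = √μ₂ = √94.8676 = 9.74000
σ³ = μ₂^(3/2) = 924.01042
γ₁ = μ₃/σ³ = -934.4 / 924.01042 ≈ -1.0112

-1.0112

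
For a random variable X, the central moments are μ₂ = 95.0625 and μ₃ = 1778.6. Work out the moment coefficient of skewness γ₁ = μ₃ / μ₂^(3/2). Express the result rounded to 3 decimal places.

1.919

σ = √μ₂ = √95.0625 = 9.75000
σ³ = μ₂^(3/2) = 926.85938
γ₁ = μ₃/σ³ = 1778.6 / 926.85938 ≈ 1.919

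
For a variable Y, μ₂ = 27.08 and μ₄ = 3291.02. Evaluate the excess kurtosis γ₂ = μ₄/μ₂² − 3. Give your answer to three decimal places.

1.488

μ₂² = 27.08² = 733.32640
μ₄/μ₂² = 3291.02 / 733.32640 = 4.48780
γ₂ = 4.48780 − 3 ≈ 1.488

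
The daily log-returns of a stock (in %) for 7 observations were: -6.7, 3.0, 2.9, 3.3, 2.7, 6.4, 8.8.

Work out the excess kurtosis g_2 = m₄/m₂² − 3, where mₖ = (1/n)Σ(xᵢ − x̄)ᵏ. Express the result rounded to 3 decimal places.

0.562

x̄ = 2.9143
Σ(xᵢ − x̄)² = 139.4286 ⇒ m₂ = 19.91837
Σ(xᵢ − x̄)⁴ = 9891.8294 ⇒ m₄ = 1413.11848
m₂² = 396.74136
g_2 = m₄/m₂² − 3 = 3.56181 − 3 ≈ 0.562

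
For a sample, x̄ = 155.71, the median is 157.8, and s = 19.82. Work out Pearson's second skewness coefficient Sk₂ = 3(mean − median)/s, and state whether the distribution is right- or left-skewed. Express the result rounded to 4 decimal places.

-0.3163, left-skewed

Sk₂ = 3(155.71 − 157.8) / 19.82 = 3 × -2.0900 / 19.82
    = -6.2700 / 19.82 ≈ -0.3163
Sk₂ < 0 ⇒ mean < median ⇒ left-skewed (negative skew).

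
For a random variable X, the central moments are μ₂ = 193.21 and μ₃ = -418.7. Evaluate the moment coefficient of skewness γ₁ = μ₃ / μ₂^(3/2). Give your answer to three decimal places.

σ = √μ₂ = √193.21 = 13.90000
σ³ = μ₂^(3/2) = 2685.61900
γ₁ = μ₃/σ³ = -418.7 / 2685.61900 ≈ -0.156

-0.156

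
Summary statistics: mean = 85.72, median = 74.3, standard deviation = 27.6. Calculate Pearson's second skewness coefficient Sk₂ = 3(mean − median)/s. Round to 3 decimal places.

Sk₂ = 3(85.72 − 74.3) / 27.6 = 3 × 11.4200 / 27.6
    = 34.2600 / 27.6 ≈ 1.241

1.241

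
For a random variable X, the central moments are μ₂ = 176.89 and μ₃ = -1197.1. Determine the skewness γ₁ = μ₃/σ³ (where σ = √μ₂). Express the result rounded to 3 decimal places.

-0.509

σ = √μ₂ = √176.89 = 13.30000
σ³ = μ₂^(3/2) = 2352.63700
γ₁ = μ₃/σ³ = -1197.1 / 2352.63700 ≈ -0.509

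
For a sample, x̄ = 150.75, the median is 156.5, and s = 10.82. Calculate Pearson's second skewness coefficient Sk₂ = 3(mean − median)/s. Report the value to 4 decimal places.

Sk₂ = 3(150.75 − 156.5) / 10.82 = 3 × -5.7500 / 10.82
    = -17.2500 / 10.82 ≈ -1.5943

-1.5943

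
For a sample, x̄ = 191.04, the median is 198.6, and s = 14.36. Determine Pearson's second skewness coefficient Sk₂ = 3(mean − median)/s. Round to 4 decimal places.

-1.5794

Sk₂ = 3(191.04 − 198.6) / 14.36 = 3 × -7.5600 / 14.36
    = -22.6800 / 14.36 ≈ -1.5794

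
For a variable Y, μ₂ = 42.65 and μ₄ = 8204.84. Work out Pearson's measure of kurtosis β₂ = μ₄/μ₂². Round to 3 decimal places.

μ₂² = 42.65² = 1819.02250
μ₄/μ₂² = 8204.84 / 1819.02250 = 4.51058
β₂ ≈ 4.511

4.511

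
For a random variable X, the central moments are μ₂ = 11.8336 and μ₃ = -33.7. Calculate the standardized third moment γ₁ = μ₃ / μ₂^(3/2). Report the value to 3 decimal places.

-0.828

σ = √μ₂ = √11.8336 = 3.44000
σ³ = μ₂^(3/2) = 40.70758
γ₁ = μ₃/σ³ = -33.7 / 40.70758 ≈ -0.828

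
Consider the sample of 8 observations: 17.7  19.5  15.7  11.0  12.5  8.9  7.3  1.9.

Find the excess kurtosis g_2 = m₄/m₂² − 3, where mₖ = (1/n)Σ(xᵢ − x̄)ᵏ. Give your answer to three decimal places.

-0.856

x̄ = 11.8125
Σ(xᵢ − x̄)² = 237.1088 ⇒ m₂ = 29.63859
Σ(xᵢ − x̄)⁴ = 15064.2445 ⇒ m₄ = 1883.03057
m₂² = 878.44624
g_2 = m₄/m₂² − 3 = 2.14359 − 3 ≈ -0.856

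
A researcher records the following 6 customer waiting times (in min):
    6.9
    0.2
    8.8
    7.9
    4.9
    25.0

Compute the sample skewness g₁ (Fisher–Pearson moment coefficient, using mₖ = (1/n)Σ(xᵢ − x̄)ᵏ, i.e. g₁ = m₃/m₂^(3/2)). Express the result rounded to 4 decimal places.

1.2362

x̄ = (6.9 + 0.2 + 8.8 + 7.9 + 4.9 + 25.0) / 6 = 8.9500
deviations (xᵢ − x̄): -2.0500, -8.7500, -0.1500, -1.0500, -4.0500, 16.0500
Σ(xᵢ − x̄)² = 355.8950 ⇒ m₂ = 355.8950/6 = 59.31583
Σ(xᵢ − x̄)³ = 3388.3920 ⇒ m₃ = 3388.3920/6 = 564.73200
m₂^(3/2) = 59.31583^(1.5) = 456.83141
g₁ = m₃ / m₂^(3/2) = 564.73200 / 456.83141 ≈ 1.2362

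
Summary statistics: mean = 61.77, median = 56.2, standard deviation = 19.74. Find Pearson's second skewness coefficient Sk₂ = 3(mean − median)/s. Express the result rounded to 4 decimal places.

Sk₂ = 3(61.77 − 56.2) / 19.74 = 3 × 5.5700 / 19.74
    = 16.7100 / 19.74 ≈ 0.8465

0.8465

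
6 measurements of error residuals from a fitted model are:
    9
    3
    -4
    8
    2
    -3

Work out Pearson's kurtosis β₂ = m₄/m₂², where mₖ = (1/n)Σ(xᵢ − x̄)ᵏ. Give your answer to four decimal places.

x̄ = 2.5000
Σ(xᵢ − x̄)² = 145.5000 ⇒ m₂ = 24.25000
Σ(xᵢ − x̄)⁴ = 5400.3750 ⇒ m₄ = 900.06250
m₂² = 588.06250
β₂ = m₄/m₂² = 900.06250 / 588.06250 ≈ 1.5306

1.5306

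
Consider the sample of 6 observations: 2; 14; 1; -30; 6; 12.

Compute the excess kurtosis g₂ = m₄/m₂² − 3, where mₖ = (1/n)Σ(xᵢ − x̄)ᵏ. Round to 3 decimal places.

x̄ = 0.8333
Σ(xᵢ − x̄)² = 1276.8333 ⇒ m₂ = 212.80556
Σ(xᵢ − x̄)⁴ = 950137.1528 ⇒ m₄ = 158356.19213
m₂² = 45286.20448
g₂ = m₄/m₂² − 3 = 3.49679 − 3 ≈ 0.497

0.497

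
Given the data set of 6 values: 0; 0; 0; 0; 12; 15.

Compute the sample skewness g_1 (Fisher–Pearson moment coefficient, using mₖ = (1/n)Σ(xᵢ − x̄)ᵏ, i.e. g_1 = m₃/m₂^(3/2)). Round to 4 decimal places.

0.7643

x̄ = (0 + 0 + 0 + 0 + 12 + 15) / 6 = 4.5000
deviations (xᵢ − x̄): -4.5000, -4.5000, -4.5000, -4.5000, 7.5000, 10.5000
Σ(xᵢ − x̄)² = 247.5000 ⇒ m₂ = 247.5000/6 = 41.25000
Σ(xᵢ − x̄)³ = 1215.0000 ⇒ m₃ = 1215.0000/6 = 202.50000
m₂^(3/2) = 41.25000^(1.5) = 264.93292
g_1 = m₃ / m₂^(3/2) = 202.50000 / 264.93292 ≈ 0.7643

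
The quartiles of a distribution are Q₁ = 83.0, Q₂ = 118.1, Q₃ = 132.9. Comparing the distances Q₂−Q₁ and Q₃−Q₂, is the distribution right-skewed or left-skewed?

Q₂ − Q₁ = 35.1;  Q₃ − Q₂ = 14.8
Q₂ − Q₁ > Q₃ − Q₂ ⇒ the lower half is more spread out ⇒ left-skewed.

left-skewed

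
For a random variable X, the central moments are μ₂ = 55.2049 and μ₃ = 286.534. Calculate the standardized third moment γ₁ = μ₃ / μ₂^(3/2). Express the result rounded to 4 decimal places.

σ = √μ₂ = √55.2049 = 7.43000
σ³ = μ₂^(3/2) = 410.17241
γ₁ = μ₃/σ³ = 286.534 / 410.17241 ≈ 0.6986

0.6986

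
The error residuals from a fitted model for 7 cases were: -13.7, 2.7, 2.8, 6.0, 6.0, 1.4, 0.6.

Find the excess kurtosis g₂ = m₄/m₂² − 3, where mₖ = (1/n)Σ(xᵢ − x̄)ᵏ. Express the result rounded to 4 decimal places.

x̄ = 0.8286
Σ(xᵢ − x̄)² = 272.3343 ⇒ m₂ = 38.90490
Σ(xᵢ − x̄)⁴ = 46012.4363 ⇒ m₄ = 6573.20518
m₂² = 1513.59109
g₂ = m₄/m₂² − 3 = 4.34279 − 3 ≈ 1.3428

1.3428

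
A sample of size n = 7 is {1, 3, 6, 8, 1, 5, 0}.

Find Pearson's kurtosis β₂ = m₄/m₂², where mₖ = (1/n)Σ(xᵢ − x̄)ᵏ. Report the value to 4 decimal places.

1.6846

x̄ = 3.4286
Σ(xᵢ − x̄)² = 53.7143 ⇒ m₂ = 7.67347
Σ(xᵢ − x̄)⁴ = 694.3324 ⇒ m₄ = 99.19034
m₂² = 58.88213
β₂ = m₄/m₂² = 99.19034 / 58.88213 ≈ 1.6846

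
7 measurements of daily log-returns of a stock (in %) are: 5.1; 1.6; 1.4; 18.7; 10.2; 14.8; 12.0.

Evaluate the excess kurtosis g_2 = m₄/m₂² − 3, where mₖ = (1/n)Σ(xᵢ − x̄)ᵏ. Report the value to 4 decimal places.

x̄ = 9.1143
Σ(xᵢ − x̄)² = 265.8086 ⇒ m₂ = 37.97265
Σ(xᵢ − x̄)⁴ = 16548.1934 ⇒ m₄ = 2364.02762
m₂² = 1441.92238
g_2 = m₄/m₂² − 3 = 1.63950 − 3 ≈ -1.3605

-1.3605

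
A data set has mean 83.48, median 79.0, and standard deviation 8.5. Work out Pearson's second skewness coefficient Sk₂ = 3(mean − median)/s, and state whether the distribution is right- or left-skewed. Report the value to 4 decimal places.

Sk₂ = 3(83.48 − 79.0) / 8.5 = 3 × 4.4800 / 8.5
    = 13.4400 / 8.5 ≈ 1.5812
Sk₂ > 0 ⇒ mean > median ⇒ right-skewed (positive skew).

1.5812, right-skewed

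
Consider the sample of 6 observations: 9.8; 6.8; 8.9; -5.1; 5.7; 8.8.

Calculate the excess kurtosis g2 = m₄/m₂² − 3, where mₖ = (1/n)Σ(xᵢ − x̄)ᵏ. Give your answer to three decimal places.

0.679

x̄ = 5.8167
Σ(xᵢ − x̄)² = 154.4283 ⇒ m₂ = 25.73806
Σ(xᵢ − x̄)⁴ = 14624.6416 ⇒ m₄ = 2437.44027
m₂² = 662.44750
g2 = m₄/m₂² − 3 = 3.67945 − 3 ≈ 0.679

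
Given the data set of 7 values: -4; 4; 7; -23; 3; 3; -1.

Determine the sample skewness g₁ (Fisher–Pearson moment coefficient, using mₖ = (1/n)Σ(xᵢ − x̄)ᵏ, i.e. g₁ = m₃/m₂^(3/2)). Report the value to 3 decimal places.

-1.549

x̄ = (-4 + 4 + 7 - 23 + 3 + 3 - 1) / 7 = -1.5714
deviations (xᵢ − x̄): -2.4286, 5.5714, 8.5714, -21.4286, 4.5714, 4.5714, 0.5714
Σ(xᵢ − x̄)² = 611.7143 ⇒ m₂ = 611.7143/7 = 87.38776
Σ(xᵢ − x̄)³ = -8860.0408 ⇒ m₃ = -8860.0408/7 = -1265.72012
m₂^(3/2) = 87.38776^(1.5) = 816.91313
g₁ = m₃ / m₂^(3/2) = -1265.72012 / 816.91313 ≈ -1.549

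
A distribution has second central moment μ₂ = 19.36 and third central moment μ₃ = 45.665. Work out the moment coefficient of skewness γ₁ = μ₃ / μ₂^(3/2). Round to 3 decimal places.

σ = √μ₂ = √19.36 = 4.40000
σ³ = μ₂^(3/2) = 85.18400
γ₁ = μ₃/σ³ = 45.665 / 85.18400 ≈ 0.536

0.536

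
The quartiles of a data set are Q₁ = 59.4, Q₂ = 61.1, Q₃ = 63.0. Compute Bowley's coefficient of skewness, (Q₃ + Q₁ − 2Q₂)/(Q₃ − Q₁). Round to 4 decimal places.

0.0556

numerator: Q₃ + Q₁ − 2Q₂ = 63.0 + 59.4 − 2×61.1 = 0.2000
denominator: Q₃ − Q₁ = 63.0 − 59.4 = 3.6000
Bowley skewness = 0.2000 / 3.6000 ≈ 0.0556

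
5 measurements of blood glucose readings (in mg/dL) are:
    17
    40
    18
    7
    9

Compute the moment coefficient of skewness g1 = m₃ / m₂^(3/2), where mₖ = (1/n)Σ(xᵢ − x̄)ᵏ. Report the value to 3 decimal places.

1.016

x̄ = (17 + 40 + 18 + 7 + 9) / 5 = 18.2000
deviations (xᵢ − x̄): -1.2000, 21.8000, -0.2000, -11.2000, -9.2000
Σ(xᵢ − x̄)² = 686.8000 ⇒ m₂ = 686.8000/5 = 137.36000
Σ(xᵢ − x̄)³ = 8174.8800 ⇒ m₃ = 8174.8800/5 = 1634.97600
m₂^(3/2) = 137.36000^(1.5) = 1609.86858
g1 = m₃ / m₂^(3/2) = 1634.97600 / 1609.86858 ≈ 1.016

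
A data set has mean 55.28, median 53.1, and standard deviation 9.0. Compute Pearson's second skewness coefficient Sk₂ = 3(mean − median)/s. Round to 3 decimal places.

Sk₂ = 3(55.28 − 53.1) / 9.0 = 3 × 2.1800 / 9.0
    = 6.5400 / 9.0 ≈ 0.727

0.727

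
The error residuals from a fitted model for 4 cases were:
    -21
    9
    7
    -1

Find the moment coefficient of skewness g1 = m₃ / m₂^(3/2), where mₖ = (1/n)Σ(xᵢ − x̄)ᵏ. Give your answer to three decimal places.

x̄ = (-21 + 9 + 7 - 1) / 4 = -1.5000
deviations (xᵢ − x̄): -19.5000, 10.5000, 8.5000, 0.5000
Σ(xᵢ − x̄)² = 563.0000 ⇒ m₂ = 563.0000/4 = 140.75000
Σ(xᵢ − x̄)³ = -5643.0000 ⇒ m₃ = -5643.0000/4 = -1410.75000
m₂^(3/2) = 140.75000^(1.5) = 1669.83133
g1 = m₃ / m₂^(3/2) = -1410.75000 / 1669.83133 ≈ -0.845

-0.845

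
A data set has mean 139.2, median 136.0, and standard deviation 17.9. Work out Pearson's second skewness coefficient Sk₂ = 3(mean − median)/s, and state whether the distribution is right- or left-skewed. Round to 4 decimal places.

0.5363, right-skewed

Sk₂ = 3(139.2 − 136.0) / 17.9 = 3 × 3.2000 / 17.9
    = 9.6000 / 17.9 ≈ 0.5363
Sk₂ > 0 ⇒ mean > median ⇒ right-skewed (positive skew).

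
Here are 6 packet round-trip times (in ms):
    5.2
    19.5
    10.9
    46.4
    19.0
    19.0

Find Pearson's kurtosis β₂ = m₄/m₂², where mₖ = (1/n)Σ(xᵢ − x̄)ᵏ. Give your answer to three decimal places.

3.237

x̄ = 20.0000
Σ(xᵢ − x̄)² = 1001.0600 ⇒ m₂ = 166.84333
Σ(xᵢ − x̄)⁴ = 540591.3218 ⇒ m₄ = 90098.55363
m₂² = 27836.69788
β₂ = m₄/m₂² = 90098.55363 / 27836.69788 ≈ 3.237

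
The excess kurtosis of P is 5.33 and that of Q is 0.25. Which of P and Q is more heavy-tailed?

Higher excess kurtosis ⇒ heavier tails relative to the normal distribution.
5.33 vs 0.25: the larger is 5.33, so P has heavier tails.

P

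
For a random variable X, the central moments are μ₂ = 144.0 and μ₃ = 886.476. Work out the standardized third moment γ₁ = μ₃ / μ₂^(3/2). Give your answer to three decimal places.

σ = √μ₂ = √144.0 = 12.00000
σ³ = μ₂^(3/2) = 1728.00000
γ₁ = μ₃/σ³ = 886.476 / 1728.00000 ≈ 0.513

0.513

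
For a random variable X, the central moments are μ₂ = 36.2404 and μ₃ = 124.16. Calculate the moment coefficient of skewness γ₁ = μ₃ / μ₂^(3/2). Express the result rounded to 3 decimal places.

0.569

σ = √μ₂ = √36.2404 = 6.02000
σ³ = μ₂^(3/2) = 218.16721
γ₁ = μ₃/σ³ = 124.16 / 218.16721 ≈ 0.569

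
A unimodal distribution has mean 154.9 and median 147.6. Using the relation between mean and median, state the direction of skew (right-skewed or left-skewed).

mean − median = 154.9 − 147.6 = 7.3
mean > median ⇒ the longer tail is on the right ⇒ right-skewed (positively skewed).

right-skewed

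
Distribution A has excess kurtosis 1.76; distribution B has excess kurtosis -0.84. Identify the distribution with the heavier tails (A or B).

A

Higher excess kurtosis ⇒ heavier tails relative to the normal distribution.
1.76 vs -0.84: the larger is 1.76, so A has heavier tails. (A is leptokurtic — heavier-than-normal tails; the other is platykurtic.)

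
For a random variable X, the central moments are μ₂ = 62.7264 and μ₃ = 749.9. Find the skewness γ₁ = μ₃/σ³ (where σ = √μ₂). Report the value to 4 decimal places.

1.5095

σ = √μ₂ = √62.7264 = 7.92000
σ³ = μ₂^(3/2) = 496.79309
γ₁ = μ₃/σ³ = 749.9 / 496.79309 ≈ 1.5095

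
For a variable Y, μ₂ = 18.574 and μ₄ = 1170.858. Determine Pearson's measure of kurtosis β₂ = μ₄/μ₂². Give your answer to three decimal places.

3.394

μ₂² = 18.574² = 344.99348
μ₄/μ₂² = 1170.858 / 344.99348 = 3.39386
β₂ ≈ 3.394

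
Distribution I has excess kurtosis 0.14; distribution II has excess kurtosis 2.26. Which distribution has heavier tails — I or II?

II

Higher excess kurtosis ⇒ heavier tails relative to the normal distribution.
0.14 vs 2.26: the larger is 2.26, so II has heavier tails.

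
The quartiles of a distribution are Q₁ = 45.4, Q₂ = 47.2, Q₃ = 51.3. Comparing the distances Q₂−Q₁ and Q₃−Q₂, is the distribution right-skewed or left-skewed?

right-skewed

Q₂ − Q₁ = 1.8;  Q₃ − Q₂ = 4.1
Q₃ − Q₂ > Q₂ − Q₁ ⇒ the upper half is more spread out ⇒ right-skewed.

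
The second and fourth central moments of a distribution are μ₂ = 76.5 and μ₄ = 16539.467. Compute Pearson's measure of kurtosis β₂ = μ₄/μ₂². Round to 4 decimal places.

μ₂² = 76.5² = 5852.25000
μ₄/μ₂² = 16539.467 / 5852.25000 = 2.82617
β₂ ≈ 2.8262

2.8262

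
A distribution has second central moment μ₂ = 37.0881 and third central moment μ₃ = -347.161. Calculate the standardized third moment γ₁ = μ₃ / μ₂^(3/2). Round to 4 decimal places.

-1.5370

σ = √μ₂ = √37.0881 = 6.09000
σ³ = μ₂^(3/2) = 225.86653
γ₁ = μ₃/σ³ = -347.161 / 225.86653 ≈ -1.5370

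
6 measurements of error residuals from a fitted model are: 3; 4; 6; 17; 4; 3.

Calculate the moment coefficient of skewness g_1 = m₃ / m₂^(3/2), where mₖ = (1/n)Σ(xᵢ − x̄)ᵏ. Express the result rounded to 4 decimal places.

1.6349

x̄ = (3 + 4 + 6 + 17 + 4 + 3) / 6 = 6.1667
deviations (xᵢ − x̄): -3.1667, -2.1667, -0.1667, 10.8333, -2.1667, -3.1667
Σ(xᵢ − x̄)² = 146.8333 ⇒ m₂ = 146.8333/6 = 24.47222
Σ(xᵢ − x̄)³ = 1187.5556 ⇒ m₃ = 1187.5556/6 = 197.92593
m₂^(3/2) = 24.47222^(1.5) = 121.06263
g_1 = m₃ / m₂^(3/2) = 197.92593 / 121.06263 ≈ 1.6349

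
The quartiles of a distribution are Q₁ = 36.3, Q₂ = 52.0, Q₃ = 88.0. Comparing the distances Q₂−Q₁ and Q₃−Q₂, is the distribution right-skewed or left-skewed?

Q₂ − Q₁ = 15.7;  Q₃ − Q₂ = 36.0
Q₃ − Q₂ > Q₂ − Q₁ ⇒ the upper half is more spread out ⇒ right-skewed.

right-skewed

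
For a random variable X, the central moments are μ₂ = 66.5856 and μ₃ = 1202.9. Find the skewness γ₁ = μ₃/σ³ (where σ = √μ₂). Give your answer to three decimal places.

σ = √μ₂ = √66.5856 = 8.16000
σ³ = μ₂^(3/2) = 543.33850
γ₁ = μ₃/σ³ = 1202.9 / 543.33850 ≈ 2.214

2.214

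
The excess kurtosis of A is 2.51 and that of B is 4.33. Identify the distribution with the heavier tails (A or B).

B

Higher excess kurtosis ⇒ heavier tails relative to the normal distribution.
2.51 vs 4.33: the larger is 4.33, so B has heavier tails.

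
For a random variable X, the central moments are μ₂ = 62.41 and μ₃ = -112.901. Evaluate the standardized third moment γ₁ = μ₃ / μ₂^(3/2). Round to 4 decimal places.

σ = √μ₂ = √62.41 = 7.90000
σ³ = μ₂^(3/2) = 493.03900
γ₁ = μ₃/σ³ = -112.901 / 493.03900 ≈ -0.2290

-0.2290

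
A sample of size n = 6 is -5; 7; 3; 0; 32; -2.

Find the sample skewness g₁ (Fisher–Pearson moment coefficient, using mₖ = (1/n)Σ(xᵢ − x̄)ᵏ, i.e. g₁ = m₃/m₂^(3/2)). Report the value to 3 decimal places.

1.430

x̄ = (-5 + 7 + 3 + 0 + 32 - 2) / 6 = 5.8333
deviations (xᵢ − x̄): -10.8333, 1.1667, -2.8333, -5.8333, 26.1667, -7.8333
Σ(xᵢ − x̄)² = 906.8333 ⇒ m₂ = 906.8333/6 = 151.13889
Σ(xᵢ − x̄)³ = 15944.4444 ⇒ m₃ = 15944.4444/6 = 2657.40741
m₂^(3/2) = 151.13889^(1.5) = 1858.07970
g₁ = m₃ / m₂^(3/2) = 2657.40741 / 1858.07970 ≈ 1.430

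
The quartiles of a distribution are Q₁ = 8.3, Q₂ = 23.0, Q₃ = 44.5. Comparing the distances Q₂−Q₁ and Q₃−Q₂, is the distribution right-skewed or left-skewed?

right-skewed

Q₂ − Q₁ = 14.7;  Q₃ − Q₂ = 21.5
Q₃ − Q₂ > Q₂ − Q₁ ⇒ the upper half is more spread out ⇒ right-skewed.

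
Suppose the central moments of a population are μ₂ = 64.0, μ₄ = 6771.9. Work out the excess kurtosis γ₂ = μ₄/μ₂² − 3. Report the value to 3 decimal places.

-1.347

μ₂² = 64.0² = 4096.00000
μ₄/μ₂² = 6771.9 / 4096.00000 = 1.65330
γ₂ = 1.65330 − 3 ≈ -1.347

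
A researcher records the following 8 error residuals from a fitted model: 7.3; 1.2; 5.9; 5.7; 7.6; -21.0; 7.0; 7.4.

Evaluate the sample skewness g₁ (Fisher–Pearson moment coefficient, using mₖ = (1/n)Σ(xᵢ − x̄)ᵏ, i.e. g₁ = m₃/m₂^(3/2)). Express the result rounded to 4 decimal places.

x̄ = (7.3 + 1.2 + 5.9 + 5.7 + 7.6 - 21.0 + 7.0 + 7.4) / 8 = 2.6375
deviations (xᵢ − x̄): 4.6625, -1.4375, 3.2625, 3.0625, 4.9625, -23.6375, 4.3625, 4.7625
Σ(xᵢ − x̄)² = 668.8987 ⇒ m₂ = 668.8987/8 = 83.61234
Σ(xᵢ − x̄)³ = -12731.9245 ⇒ m₃ = -12731.9245/8 = -1591.49057
m₂^(3/2) = 83.61234^(1.5) = 764.54948
g₁ = m₃ / m₂^(3/2) = -1591.49057 / 764.54948 ≈ -2.0816

-2.0816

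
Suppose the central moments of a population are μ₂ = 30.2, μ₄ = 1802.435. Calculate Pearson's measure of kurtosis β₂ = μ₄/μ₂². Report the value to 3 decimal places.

μ₂² = 30.2² = 912.04000
μ₄/μ₂² = 1802.435 / 912.04000 = 1.97627
β₂ ≈ 1.976

1.976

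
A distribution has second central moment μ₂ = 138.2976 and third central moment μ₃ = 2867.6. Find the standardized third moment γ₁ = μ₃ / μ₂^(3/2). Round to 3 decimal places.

σ = √μ₂ = √138.2976 = 11.76000
σ³ = μ₂^(3/2) = 1626.37978
γ₁ = μ₃/σ³ = 2867.6 / 1626.37978 ≈ 1.763

1.763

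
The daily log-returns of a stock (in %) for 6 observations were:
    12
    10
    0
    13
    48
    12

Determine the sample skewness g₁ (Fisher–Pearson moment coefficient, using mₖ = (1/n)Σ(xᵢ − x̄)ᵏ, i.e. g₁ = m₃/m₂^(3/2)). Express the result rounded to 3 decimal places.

1.420

x̄ = (12 + 10 + 0 + 13 + 48 + 12) / 6 = 15.8333
deviations (xᵢ − x̄): -3.8333, -5.8333, -15.8333, -2.8333, 32.1667, -3.8333
Σ(xᵢ − x̄)² = 1356.8333 ⇒ m₂ = 1356.8333/6 = 226.13889
Σ(xᵢ − x̄)³ = 28979.4444 ⇒ m₃ = 28979.4444/6 = 4829.90741
m₂^(3/2) = 226.13889^(1.5) = 3400.65740
g₁ = m₃ / m₂^(3/2) = 4829.90741 / 3400.65740 ≈ 1.420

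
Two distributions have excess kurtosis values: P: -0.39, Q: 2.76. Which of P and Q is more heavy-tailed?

Q

Higher excess kurtosis ⇒ heavier tails relative to the normal distribution.
-0.39 vs 2.76: the larger is 2.76, so Q has heavier tails. (Q is leptokurtic — heavier-than-normal tails; the other is platykurtic.)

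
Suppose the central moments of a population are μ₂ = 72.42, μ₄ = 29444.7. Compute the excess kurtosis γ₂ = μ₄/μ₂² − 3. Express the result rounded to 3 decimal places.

2.614

μ₂² = 72.42² = 5244.65640
μ₄/μ₂² = 29444.7 / 5244.65640 = 5.61423
γ₂ = 5.61423 − 3 ≈ 2.614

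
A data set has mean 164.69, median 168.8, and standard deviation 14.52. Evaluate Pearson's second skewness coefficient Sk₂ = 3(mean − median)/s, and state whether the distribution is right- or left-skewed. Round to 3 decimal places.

-0.849, left-skewed

Sk₂ = 3(164.69 − 168.8) / 14.52 = 3 × -4.1100 / 14.52
    = -12.3300 / 14.52 ≈ -0.849
Sk₂ < 0 ⇒ mean < median ⇒ left-skewed (negative skew).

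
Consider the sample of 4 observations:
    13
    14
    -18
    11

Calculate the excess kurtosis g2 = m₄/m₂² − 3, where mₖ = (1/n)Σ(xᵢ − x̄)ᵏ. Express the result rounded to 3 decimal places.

x̄ = 5.0000
Σ(xᵢ − x̄)² = 710.0000 ⇒ m₂ = 177.50000
Σ(xᵢ − x̄)⁴ = 291794.0000 ⇒ m₄ = 72948.50000
m₂² = 31506.25000
g2 = m₄/m₂² − 3 = 2.31537 − 3 ≈ -0.685

-0.685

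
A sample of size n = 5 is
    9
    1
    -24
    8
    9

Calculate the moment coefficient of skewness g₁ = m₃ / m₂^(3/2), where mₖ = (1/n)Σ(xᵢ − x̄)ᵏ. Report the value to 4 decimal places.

-1.3110

x̄ = (9 + 1 - 24 + 8 + 9) / 5 = 0.6000
deviations (xᵢ − x̄): 8.4000, 0.4000, -24.6000, 7.4000, 8.4000
Σ(xᵢ − x̄)² = 801.2000 ⇒ m₂ = 801.2000/5 = 160.24000
Σ(xᵢ − x̄)³ = -13296.2400 ⇒ m₃ = -13296.2400/5 = -2659.24800
m₂^(3/2) = 160.24000^(1.5) = 2028.41309
g₁ = m₃ / m₂^(3/2) = -2659.24800 / 2028.41309 ≈ -1.3110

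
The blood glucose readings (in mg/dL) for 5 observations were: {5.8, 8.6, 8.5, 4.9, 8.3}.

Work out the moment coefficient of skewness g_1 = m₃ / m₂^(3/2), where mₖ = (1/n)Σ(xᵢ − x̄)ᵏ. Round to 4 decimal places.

x̄ = (5.8 + 8.6 + 8.5 + 4.9 + 8.3) / 5 = 7.2200
deviations (xᵢ − x̄): -1.4200, 1.3800, 1.2800, -2.3200, 1.0800
Σ(xᵢ − x̄)² = 12.1080 ⇒ m₂ = 12.1080/5 = 2.42160
Σ(xᵢ − x̄)³ = -9.3655 ⇒ m₃ = -9.3655/5 = -1.87310
m₂^(3/2) = 2.42160^(1.5) = 3.76837
g_1 = m₃ / m₂^(3/2) = -1.87310 / 3.76837 ≈ -0.4971

-0.4971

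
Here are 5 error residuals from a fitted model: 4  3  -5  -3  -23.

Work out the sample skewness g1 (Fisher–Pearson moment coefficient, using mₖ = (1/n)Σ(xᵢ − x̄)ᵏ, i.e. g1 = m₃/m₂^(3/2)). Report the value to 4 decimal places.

x̄ = (4 + 3 - 5 - 3 - 23) / 5 = -4.8000
deviations (xᵢ − x̄): 8.8000, 7.8000, -0.2000, 1.8000, -18.2000
Σ(xᵢ − x̄)² = 472.8000 ⇒ m₂ = 472.8000/5 = 94.56000
Σ(xᵢ − x̄)³ = -4866.7200 ⇒ m₃ = -4866.7200/5 = -973.34400
m₂^(3/2) = 94.56000^(1.5) = 919.52003
g1 = m₃ / m₂^(3/2) = -973.34400 / 919.52003 ≈ -1.0585

-1.0585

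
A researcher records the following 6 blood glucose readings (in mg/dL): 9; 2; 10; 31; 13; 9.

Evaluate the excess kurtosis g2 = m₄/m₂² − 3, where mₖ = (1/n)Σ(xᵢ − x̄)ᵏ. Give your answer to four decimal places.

0.4183

x̄ = 12.3333
Σ(xᵢ − x̄)² = 483.3333 ⇒ m₂ = 80.55556
Σ(xᵢ − x̄)⁴ = 133091.7778 ⇒ m₄ = 22181.96296
m₂² = 6489.19753
g2 = m₄/m₂² − 3 = 3.41829 − 3 ≈ 0.4183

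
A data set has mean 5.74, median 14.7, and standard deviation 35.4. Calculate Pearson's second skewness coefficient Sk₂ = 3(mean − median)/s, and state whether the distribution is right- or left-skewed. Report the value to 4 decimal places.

-0.7593, left-skewed

Sk₂ = 3(5.74 − 14.7) / 35.4 = 3 × -8.9600 / 35.4
    = -26.8800 / 35.4 ≈ -0.7593
Sk₂ < 0 ⇒ mean < median ⇒ left-skewed (negative skew).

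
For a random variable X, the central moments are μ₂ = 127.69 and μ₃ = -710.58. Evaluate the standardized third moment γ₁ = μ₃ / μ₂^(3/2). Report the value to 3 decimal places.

-0.492

σ = √μ₂ = √127.69 = 11.30000
σ³ = μ₂^(3/2) = 1442.89700
γ₁ = μ₃/σ³ = -710.58 / 1442.89700 ≈ -0.492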